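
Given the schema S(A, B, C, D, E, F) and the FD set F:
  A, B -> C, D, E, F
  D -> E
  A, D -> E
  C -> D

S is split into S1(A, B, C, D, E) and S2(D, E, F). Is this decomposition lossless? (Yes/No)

No

Common attributes: {D, E}; their closure is {D, E}.
The closure covers neither S1 nor S2 entirely; the join is not lossless.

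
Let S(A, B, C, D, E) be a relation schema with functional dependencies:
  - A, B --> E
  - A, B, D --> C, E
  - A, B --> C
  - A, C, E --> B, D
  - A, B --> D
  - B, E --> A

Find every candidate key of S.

{A, B}, {A, C, E}, {B, E}

{A, B}⁺ = {A, B, C, D, E} — all of the relation — so {A, B} is a candidate key.
{B, E}⁺ = {A, B, C, D, E} — all of the relation — so {B, E} is a candidate key.
{A, C, E}⁺ = {A, B, C, D, E} — all of the relation — so {A, C, E} is a candidate key.
These are minimal and exhaustive — every other superkey contains one of them.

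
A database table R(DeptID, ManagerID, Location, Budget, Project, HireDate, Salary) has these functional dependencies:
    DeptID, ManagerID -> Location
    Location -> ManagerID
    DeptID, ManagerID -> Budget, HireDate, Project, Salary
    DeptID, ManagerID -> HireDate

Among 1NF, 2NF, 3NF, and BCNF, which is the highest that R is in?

Candidate keys: {DeptID, Location}, {DeptID, ManagerID}. Prime attributes: {DeptID, Location, ManagerID}.
Location -> ManagerID: {Location}⁺ = {Location, ManagerID}, which is not all of the attributes, so the left side is not a superkey — BCNF is violated.
Its right-hand attributes {ManagerID} are all prime, as are those of every other non-superkey FD — the relation is in 3NF.

3NF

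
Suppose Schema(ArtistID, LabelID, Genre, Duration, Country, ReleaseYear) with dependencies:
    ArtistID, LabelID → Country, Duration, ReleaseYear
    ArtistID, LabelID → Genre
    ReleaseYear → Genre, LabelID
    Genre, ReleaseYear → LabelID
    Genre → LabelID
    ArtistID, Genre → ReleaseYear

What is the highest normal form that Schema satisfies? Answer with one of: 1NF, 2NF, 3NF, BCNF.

Candidate keys: {ArtistID, Genre}, {ArtistID, LabelID}, {ArtistID, ReleaseYear}. Prime attributes: {ArtistID, Genre, LabelID, ReleaseYear}.
For ReleaseYear → Genre, LabelID we have {ReleaseYear}⁺ = {Genre, LabelID, ReleaseYear}; {ReleaseYear} is not a superkey, so BCNF fails.
But every attribute on its right side ({Genre, LabelID}) is prime, and the same holds for every other non-superkey FD, so 3NF still holds.

3NF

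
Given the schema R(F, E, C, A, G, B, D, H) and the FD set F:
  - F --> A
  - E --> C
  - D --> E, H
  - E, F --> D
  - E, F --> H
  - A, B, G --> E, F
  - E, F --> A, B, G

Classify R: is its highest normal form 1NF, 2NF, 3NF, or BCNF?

Candidate keys: {A, B, G}, {B, F, G}, {D, F}, {E, F}. Prime attributes: {A, B, D, E, F, G}.
F --> A breaks BCNF: {F}⁺ = {A, F}, so {F} is not a superkey.
E --> C has non-prime {C} on the right and a non-superkey on the left, so 3NF fails.
Since {D} ⊂ {D, F} and {D}⁺ ⊇ {C, H} with {C, H} non-prime, there is a partial dependency; 2NF fails.

1NF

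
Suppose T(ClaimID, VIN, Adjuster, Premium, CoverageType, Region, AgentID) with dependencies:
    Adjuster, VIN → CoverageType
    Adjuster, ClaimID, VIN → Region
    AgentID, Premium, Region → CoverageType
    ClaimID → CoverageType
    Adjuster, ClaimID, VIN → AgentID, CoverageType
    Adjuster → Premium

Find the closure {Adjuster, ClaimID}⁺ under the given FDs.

{Adjuster, ClaimID, CoverageType, Premium}

Start with {Adjuster, ClaimID}.
ClaimID → CoverageType applies; add {CoverageType} → now {Adjuster, ClaimID, CoverageType}.
Adjuster → Premium applies; add {Premium} → now {Adjuster, ClaimID, CoverageType, Premium}.
No further FD applies.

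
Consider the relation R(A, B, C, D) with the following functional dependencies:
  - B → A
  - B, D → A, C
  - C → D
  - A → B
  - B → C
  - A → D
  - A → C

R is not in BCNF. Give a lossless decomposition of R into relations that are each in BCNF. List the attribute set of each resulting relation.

Candidate keys of the original relation: {A}, {B}.
{A, B, C, D}: {C} determines {C, D} here but is not a superkey — split on C → D, giving {C, D} and {A, B, C}.
{C, D} is in BCNF.
{A, B, C} is in BCNF.

{A, B, C}; {C, D}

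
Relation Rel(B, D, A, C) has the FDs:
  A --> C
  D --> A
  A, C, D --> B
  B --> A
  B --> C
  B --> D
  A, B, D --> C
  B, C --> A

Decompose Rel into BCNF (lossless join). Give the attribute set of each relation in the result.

{A, B, D}; {A, C}

Candidate keys of the original relation: {B}, {D}.
Within {A, B, C, D}: {A}⁺ ∩ {A, B, C, D} = {A, C}, not the whole set, so A --> C violates BCNF; decompose into {A, C} and {A, B, D}.
{A, C} has no BCNF violation.
{A, B, D} has no BCNF violation.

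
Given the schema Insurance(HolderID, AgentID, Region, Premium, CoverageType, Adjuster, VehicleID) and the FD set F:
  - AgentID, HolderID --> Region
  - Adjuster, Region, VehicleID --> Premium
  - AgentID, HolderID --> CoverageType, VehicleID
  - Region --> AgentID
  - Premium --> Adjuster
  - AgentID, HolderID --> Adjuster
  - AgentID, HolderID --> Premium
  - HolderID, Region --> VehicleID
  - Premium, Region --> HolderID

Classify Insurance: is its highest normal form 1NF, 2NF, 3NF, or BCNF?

3NF

Candidate keys: {Adjuster, Region, VehicleID}, {AgentID, HolderID}, {HolderID, Region}, {Premium, Region}. Prime attributes: {Adjuster, AgentID, HolderID, Premium, Region, VehicleID}.
Region --> AgentID breaks BCNF: {Region}⁺ = {AgentID, Region}, so {Region} is not a superkey.
Its right-hand attributes {AgentID} are all prime, as are those of every other non-superkey FD — the relation is in 3NF.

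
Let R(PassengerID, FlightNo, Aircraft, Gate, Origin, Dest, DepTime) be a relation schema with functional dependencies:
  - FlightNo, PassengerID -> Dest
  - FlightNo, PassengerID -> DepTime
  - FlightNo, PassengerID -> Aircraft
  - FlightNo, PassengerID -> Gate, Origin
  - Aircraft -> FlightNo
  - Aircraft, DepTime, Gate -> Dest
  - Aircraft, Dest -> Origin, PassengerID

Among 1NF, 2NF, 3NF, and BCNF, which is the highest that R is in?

Candidate keys: {Aircraft, DepTime, Gate}, {Aircraft, Dest}, {Aircraft, PassengerID}, {FlightNo, PassengerID}. Prime attributes: {Aircraft, DepTime, Dest, FlightNo, Gate, PassengerID}.
For Aircraft -> FlightNo we have {Aircraft}⁺ = {Aircraft, FlightNo}; {Aircraft} is not a superkey, so BCNF fails.
But every attribute on its right side ({FlightNo}) is prime, and the same holds for every other non-superkey FD, so 3NF still holds.

3NF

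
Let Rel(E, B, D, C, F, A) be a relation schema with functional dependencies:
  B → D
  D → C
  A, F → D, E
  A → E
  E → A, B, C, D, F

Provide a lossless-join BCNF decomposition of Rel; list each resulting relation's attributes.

{A, B, E, F}; {B, D}; {C, D}

Candidate keys of the original relation: {A}, {E}.
In {A, B, C, D, E, F}, {B} is not a superkey ({B}⁺ restricted to this set is {B, C, D}), so split on B → C, D into {B, C, D} and {A, B, E, F}.
In {B, C, D}, {D} is not a superkey ({D}⁺ restricted to this set is {C, D}), so split on D → C into {C, D} and {B, D}.
{C, D} is in BCNF.
{B, D} is in BCNF.
{A, B, E, F} is in BCNF.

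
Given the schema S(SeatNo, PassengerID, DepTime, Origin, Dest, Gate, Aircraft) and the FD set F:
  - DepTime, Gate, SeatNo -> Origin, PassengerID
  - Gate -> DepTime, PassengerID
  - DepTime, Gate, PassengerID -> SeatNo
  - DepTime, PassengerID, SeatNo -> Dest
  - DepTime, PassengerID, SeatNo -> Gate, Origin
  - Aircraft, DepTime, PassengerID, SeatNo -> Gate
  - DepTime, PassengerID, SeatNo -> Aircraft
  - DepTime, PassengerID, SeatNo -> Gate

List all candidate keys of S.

{DepTime, PassengerID, SeatNo}, {Gate}

{Gate}⁺ = {Aircraft, DepTime, Dest, Gate, Origin, PassengerID, SeatNo}, which is every attribute, so {Gate} is a candidate key.
{DepTime, PassengerID, SeatNo}⁺ = {Aircraft, DepTime, Dest, Gate, Origin, PassengerID, SeatNo}, which is every attribute, so {DepTime, PassengerID, SeatNo} is a candidate key.
No proper subset of any of these is a key, and no other minimal superkey exists.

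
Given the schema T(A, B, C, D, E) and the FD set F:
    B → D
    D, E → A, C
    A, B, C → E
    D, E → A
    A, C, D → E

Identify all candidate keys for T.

{A, B, C}, {B, E}

No FD produces {B}, so it must be in every candidate key.
Closure of {B, E} is {A, B, C, D, E}, the whole schema; {B, E} is a candidate key.
Closure of {A, B, C} is {A, B, C, D, E}, the whole schema; {A, B, C} is a candidate key.
These are minimal and exhaustive — every other superkey contains one of them.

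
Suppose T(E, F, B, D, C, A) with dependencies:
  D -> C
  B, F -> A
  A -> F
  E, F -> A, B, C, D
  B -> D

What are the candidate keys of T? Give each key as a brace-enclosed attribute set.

{E} never appears on the right of any FD, so every key must include it.
Closure of {A, E} is {A, B, C, D, E, F}, the whole schema; {A, E} is a candidate key.
Closure of {E, F} is {A, B, C, D, E, F}, the whole schema; {E, F} is a candidate key.
Any other superkey properly contains one of these, so there are no further candidate keys.

{A, E}, {E, F}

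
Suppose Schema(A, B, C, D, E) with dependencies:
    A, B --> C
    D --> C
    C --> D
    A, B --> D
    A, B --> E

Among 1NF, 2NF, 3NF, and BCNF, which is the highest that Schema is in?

2NF

Candidate key: {A, B}. Prime attributes: {A, B}.
D --> C breaks BCNF: {D}⁺ = {C, D}, so {D} is not a superkey.
D --> C determines the non-prime attribute {C} from a non-superkey — 3NF is violated.
No non-prime attribute depends on a proper subset of any candidate key, so 2NF holds.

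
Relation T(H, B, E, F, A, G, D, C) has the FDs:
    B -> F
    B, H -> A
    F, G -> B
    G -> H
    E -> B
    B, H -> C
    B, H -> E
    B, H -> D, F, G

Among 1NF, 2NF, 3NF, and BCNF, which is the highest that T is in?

Candidate keys: {B, G}, {B, H}, {E, G}, {E, H}, {F, G}. Prime attributes: {B, E, F, G, H}.
For B -> F we have {B}⁺ = {B, F}; {B} is not a superkey, so BCNF fails.
Its right-hand attributes {F} are all prime, as are those of every other non-superkey FD — the relation is in 3NF.

3NF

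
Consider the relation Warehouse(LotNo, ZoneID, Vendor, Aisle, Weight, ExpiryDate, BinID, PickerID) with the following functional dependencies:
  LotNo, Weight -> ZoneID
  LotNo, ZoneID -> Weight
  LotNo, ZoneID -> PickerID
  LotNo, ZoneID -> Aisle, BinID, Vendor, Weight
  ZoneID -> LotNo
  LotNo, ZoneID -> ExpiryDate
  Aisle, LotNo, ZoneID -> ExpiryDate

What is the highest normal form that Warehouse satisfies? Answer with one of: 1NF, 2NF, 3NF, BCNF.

BCNF

Candidate keys: {LotNo, Weight}, {ZoneID}. Prime attributes: {LotNo, Weight, ZoneID}.
The left-hand side of every FD is a superkey, so BCNF is satisfied.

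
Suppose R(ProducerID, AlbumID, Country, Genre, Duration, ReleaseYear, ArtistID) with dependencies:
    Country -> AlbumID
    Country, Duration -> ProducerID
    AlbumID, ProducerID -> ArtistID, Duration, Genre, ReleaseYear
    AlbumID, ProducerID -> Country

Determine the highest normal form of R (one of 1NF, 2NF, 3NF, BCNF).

3NF

Candidate keys: {AlbumID, ProducerID}, {Country, Duration}, {Country, ProducerID}. Prime attributes: {AlbumID, Country, Duration, ProducerID}.
For Country -> AlbumID we have {Country}⁺ = {AlbumID, Country}; {Country} is not a superkey, so BCNF fails.
But every attribute on its right side ({AlbumID}) is prime, and the same holds for every other non-superkey FD, so 3NF still holds.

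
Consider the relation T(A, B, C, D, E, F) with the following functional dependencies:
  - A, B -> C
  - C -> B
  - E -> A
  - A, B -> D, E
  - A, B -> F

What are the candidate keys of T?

{A, B}, {A, C}, {B, E}, {C, E}

Closure of {A, B} is {A, B, C, D, E, F}, the whole schema; {A, B} is a candidate key.
Closure of {A, C} is {A, B, C, D, E, F}, the whole schema; {A, C} is a candidate key.
Closure of {B, E} is {A, B, C, D, E, F}, the whole schema; {B, E} is a candidate key.
Closure of {C, E} is {A, B, C, D, E, F}, the whole schema; {C, E} is a candidate key.
Any other superkey properly contains one of these, so there are no further candidate keys.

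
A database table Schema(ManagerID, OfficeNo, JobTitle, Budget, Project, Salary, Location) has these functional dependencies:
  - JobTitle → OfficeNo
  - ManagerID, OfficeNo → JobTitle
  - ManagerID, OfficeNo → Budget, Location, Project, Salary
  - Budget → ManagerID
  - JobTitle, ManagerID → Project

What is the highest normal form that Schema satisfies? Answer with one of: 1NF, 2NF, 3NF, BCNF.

Candidate keys: {Budget, JobTitle}, {Budget, OfficeNo}, {JobTitle, ManagerID}, {ManagerID, OfficeNo}. Prime attributes: {Budget, JobTitle, ManagerID, OfficeNo}.
JobTitle → OfficeNo: {JobTitle}⁺ = {JobTitle, OfficeNo}, which is not all of the attributes, so the left side is not a superkey — BCNF is violated.
Its right-hand attributes {OfficeNo} are all prime, as are those of every other non-superkey FD — the relation is in 3NF.

3NF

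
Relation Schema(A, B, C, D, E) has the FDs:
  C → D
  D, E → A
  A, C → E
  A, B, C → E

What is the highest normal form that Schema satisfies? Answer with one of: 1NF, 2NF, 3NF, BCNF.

1NF

Candidate keys: {A, B, C}, {B, C, E}. Prime attributes: {A, B, C, E}.
C → D: {C}⁺ = {C, D}, which is not all of the attributes, so the left side is not a superkey — BCNF is violated.
C → D has non-prime {D} on the right and a non-superkey on the left, so 3NF fails.
The proper key subset {C} of {A, B, C} determines non-prime {D}, so the relation is not even in 2NF.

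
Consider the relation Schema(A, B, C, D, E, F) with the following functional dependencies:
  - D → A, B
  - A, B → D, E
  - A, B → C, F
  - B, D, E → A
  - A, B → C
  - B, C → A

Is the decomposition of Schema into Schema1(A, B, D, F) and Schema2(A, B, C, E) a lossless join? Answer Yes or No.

Schema1 ∩ Schema2 = {A, B}; its closure under F is {A, B, C, D, E, F}.
Since Schema1 ⊆ {A, B, C, D, E, F}, the intersection is a superkey of Schema1; the decomposition is lossless.

Yes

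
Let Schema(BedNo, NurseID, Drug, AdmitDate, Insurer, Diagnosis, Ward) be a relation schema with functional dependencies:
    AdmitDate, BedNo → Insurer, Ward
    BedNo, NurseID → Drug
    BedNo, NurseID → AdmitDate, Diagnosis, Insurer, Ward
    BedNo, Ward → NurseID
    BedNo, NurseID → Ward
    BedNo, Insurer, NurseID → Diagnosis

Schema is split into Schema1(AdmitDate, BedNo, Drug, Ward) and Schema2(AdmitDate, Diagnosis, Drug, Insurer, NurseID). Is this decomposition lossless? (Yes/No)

The shared attributes are {AdmitDate, Drug} and {AdmitDate, Drug}⁺ = {AdmitDate, Drug}.
Neither Schema1 nor Schema2 is contained in that closure, so the decomposition is lossy.

No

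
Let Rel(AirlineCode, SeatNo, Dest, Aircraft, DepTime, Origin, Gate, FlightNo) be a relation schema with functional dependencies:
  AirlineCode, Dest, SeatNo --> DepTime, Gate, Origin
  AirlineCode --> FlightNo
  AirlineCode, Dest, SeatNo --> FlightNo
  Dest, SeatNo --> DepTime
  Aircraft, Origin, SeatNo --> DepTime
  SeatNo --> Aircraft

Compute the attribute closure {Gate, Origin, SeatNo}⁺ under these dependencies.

{Aircraft, DepTime, Gate, Origin, SeatNo}

Start with {Gate, Origin, SeatNo}.
SeatNo --> Aircraft applies; add {Aircraft} → now {Aircraft, Gate, Origin, SeatNo}.
Aircraft, Origin, SeatNo --> DepTime applies; add {DepTime} → now {Aircraft, DepTime, Gate, Origin, SeatNo}.
No further FD applies.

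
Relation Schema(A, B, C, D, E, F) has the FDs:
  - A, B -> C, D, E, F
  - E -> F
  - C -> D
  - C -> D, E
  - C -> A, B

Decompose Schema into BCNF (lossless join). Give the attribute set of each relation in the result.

Candidate keys of the original relation: {A, B}, {C}.
Within {A, B, C, D, E, F}: {E}⁺ ∩ {A, B, C, D, E, F} = {E, F}, not the whole set, so E -> F violates BCNF; decompose into {E, F} and {A, B, C, D, E}.
{E, F} has no BCNF violation.
{A, B, C, D, E} has no BCNF violation.

{A, B, C, D, E}; {E, F}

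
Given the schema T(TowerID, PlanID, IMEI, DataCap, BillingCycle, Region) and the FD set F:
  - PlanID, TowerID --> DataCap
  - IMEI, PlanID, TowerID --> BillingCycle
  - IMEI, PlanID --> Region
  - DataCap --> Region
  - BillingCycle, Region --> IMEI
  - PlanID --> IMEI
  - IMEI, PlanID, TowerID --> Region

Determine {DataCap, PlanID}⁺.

{DataCap, IMEI, PlanID, Region}

Start with {DataCap, PlanID}.
DataCap --> Region applies; add {Region} → now {DataCap, PlanID, Region}.
PlanID --> IMEI applies; add {IMEI} → now {DataCap, IMEI, PlanID, Region}.
No further FD applies.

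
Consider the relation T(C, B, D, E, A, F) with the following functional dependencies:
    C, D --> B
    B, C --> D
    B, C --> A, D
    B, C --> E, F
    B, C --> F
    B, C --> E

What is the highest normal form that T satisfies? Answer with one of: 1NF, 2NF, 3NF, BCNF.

Candidate keys: {B, C}, {C, D}. Prime attributes: {B, C, D}.
The left-hand side of every FD is a superkey, so BCNF is satisfied.

BCNF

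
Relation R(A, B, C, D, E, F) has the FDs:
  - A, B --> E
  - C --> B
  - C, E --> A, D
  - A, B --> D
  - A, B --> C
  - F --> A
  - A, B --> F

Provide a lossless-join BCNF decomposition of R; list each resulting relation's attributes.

{A, F}; {B, C}; {C, D, E, F}

Candidate keys of the original relation: {A, B}, {A, C}, {B, F}, {C, E}, {C, F}.
Within {A, B, C, D, E, F}: {C}⁺ ∩ {A, B, C, D, E, F} = {B, C}, not the whole set, so C --> B violates BCNF; decompose into {B, C} and {A, C, D, E, F}.
{B, C} is in BCNF.
Within {A, C, D, E, F}: {F}⁺ ∩ {A, C, D, E, F} = {A, F}, not the whole set, so F --> A violates BCNF; decompose into {A, F} and {C, D, E, F}.
{A, F} is in BCNF.
{C, D, E, F} is in BCNF.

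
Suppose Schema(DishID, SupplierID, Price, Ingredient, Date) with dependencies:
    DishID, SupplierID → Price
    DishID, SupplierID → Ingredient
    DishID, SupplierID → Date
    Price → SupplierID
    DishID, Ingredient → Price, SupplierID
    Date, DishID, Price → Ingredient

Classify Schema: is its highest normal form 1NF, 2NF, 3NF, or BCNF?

3NF

Candidate keys: {DishID, Ingredient}, {DishID, Price}, {DishID, SupplierID}. Prime attributes: {DishID, Ingredient, Price, SupplierID}.
Price → SupplierID: {Price}⁺ = {Price, SupplierID}, which is not all of the attributes, so the left side is not a superkey — BCNF is violated.
Its right-hand attributes {SupplierID} are all prime, as are those of every other non-superkey FD — the relation is in 3NF.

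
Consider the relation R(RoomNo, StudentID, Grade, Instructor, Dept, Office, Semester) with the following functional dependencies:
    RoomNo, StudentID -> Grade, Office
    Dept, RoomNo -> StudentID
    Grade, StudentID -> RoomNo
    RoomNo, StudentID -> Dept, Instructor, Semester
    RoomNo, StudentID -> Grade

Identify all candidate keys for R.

{Dept, RoomNo} is a candidate key since {Dept, RoomNo}⁺ = {Dept, Grade, Instructor, Office, RoomNo, Semester, StudentID} covers every attribute.
{Grade, StudentID} is a candidate key since {Grade, StudentID}⁺ = {Dept, Grade, Instructor, Office, RoomNo, Semester, StudentID} covers every attribute.
{RoomNo, StudentID} is a candidate key since {RoomNo, StudentID}⁺ = {Dept, Grade, Instructor, Office, RoomNo, Semester, StudentID} covers every attribute.
Any other superkey properly contains one of these, so there are no further candidate keys.

{Dept, RoomNo}, {Grade, StudentID}, {RoomNo, StudentID}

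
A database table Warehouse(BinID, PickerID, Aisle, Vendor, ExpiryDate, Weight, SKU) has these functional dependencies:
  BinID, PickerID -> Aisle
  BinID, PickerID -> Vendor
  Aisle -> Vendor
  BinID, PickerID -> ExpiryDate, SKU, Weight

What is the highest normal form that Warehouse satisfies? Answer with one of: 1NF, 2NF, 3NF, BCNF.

2NF

Candidate key: {BinID, PickerID}. Prime attributes: {BinID, PickerID}.
Aisle -> Vendor: {Aisle}⁺ = {Aisle, Vendor}, which is not all of the attributes, so the left side is not a superkey — BCNF is violated.
Because {Vendor} is non-prime and the left side of Aisle -> Vendor is not a superkey, the relation is not in 3NF.
Checking every proper subset of each key, none determines a non-prime attribute — 2NF is satisfied.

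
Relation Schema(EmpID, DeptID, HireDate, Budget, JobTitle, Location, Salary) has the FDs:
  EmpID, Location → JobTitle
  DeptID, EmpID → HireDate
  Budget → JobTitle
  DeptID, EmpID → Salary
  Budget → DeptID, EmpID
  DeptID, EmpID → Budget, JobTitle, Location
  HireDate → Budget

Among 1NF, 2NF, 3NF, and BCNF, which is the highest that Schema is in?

Candidate keys: {Budget}, {DeptID, EmpID}, {HireDate}. Prime attributes: {Budget, DeptID, EmpID, HireDate}.
For EmpID, Location → JobTitle we have {EmpID, Location}⁺ = {EmpID, JobTitle, Location}; {EmpID, Location} is not a superkey, so BCNF fails.
Because {JobTitle} is non-prime and the left side of EmpID, Location → JobTitle is not a superkey, the relation is not in 3NF.
Checking every proper subset of each key, none determines a non-prime attribute — 2NF is satisfied.

2NF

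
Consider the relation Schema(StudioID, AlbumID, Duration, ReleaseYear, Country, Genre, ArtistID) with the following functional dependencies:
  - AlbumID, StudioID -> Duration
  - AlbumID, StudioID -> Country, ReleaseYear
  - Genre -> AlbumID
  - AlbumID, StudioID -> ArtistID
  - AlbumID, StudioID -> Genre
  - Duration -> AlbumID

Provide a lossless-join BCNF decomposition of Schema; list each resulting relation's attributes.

Candidate keys of the original relation: {AlbumID, StudioID}, {Duration, StudioID}, {Genre, StudioID}.
{AlbumID, ArtistID, Country, Duration, Genre, ReleaseYear, StudioID}: {Genre} determines {AlbumID, Genre} here but is not a superkey — split on Genre -> AlbumID, giving {AlbumID, Genre} and {ArtistID, Country, Duration, Genre, ReleaseYear, StudioID}.
{AlbumID, Genre}: every determinant is a superkey — BCNF.
{ArtistID, Country, Duration, Genre, ReleaseYear, StudioID}: every determinant is a superkey — BCNF.

{AlbumID, Genre}; {ArtistID, Country, Duration, Genre, ReleaseYear, StudioID}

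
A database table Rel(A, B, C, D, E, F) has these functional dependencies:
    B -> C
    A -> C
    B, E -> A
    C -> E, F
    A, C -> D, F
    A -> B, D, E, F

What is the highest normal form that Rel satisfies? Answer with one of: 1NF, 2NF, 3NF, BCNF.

2NF

Candidate keys: {A}, {B}. Prime attributes: {A, B}.
C -> E, F: {C}⁺ = {C, E, F}, which is not all of the attributes, so the left side is not a superkey — BCNF is violated.
C -> E, F determines the non-prime attributes {E, F} from a non-superkey — 3NF is violated.
All keys have size 1, which rules out partial dependencies — 2NF is satisfied.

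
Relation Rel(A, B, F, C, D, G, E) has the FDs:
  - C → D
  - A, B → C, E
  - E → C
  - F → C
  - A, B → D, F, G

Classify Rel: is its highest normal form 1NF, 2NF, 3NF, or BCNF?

2NF

Candidate key: {A, B}. Prime attributes: {A, B}.
For C → D we have {C}⁺ = {C, D}; {C} is not a superkey, so BCNF fails.
Because {D} is non-prime and the left side of C → D is not a superkey, the relation is not in 3NF.
No non-prime attribute depends on a proper subset of any candidate key, so 2NF holds.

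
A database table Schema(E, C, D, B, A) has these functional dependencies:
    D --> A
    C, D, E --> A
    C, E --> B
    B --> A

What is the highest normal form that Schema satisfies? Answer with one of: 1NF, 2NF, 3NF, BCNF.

Candidate key: {C, D, E}. Prime attributes: {C, D, E}.
For D --> A we have {D}⁺ = {A, D}; {D} is not a superkey, so BCNF fails.
Because {A} is non-prime and the left side of D --> A is not a superkey, the relation is not in 3NF.
The proper key subset {D} of {C, D, E} determines non-prime {A}, so the relation is not even in 2NF.

1NF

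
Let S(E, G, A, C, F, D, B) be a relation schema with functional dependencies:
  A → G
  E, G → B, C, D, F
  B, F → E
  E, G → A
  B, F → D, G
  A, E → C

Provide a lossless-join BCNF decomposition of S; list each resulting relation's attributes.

{A, B, C, D, E, F}; {A, G}

Candidate keys of the original relation: {A, E}, {B, F}, {E, G}.
Within {A, B, C, D, E, F, G}: {A}⁺ ∩ {A, B, C, D, E, F, G} = {A, G}, not the whole set, so A → G violates BCNF; decompose into {A, G} and {A, B, C, D, E, F}.
{A, G} is in BCNF.
{A, B, C, D, E, F} is in BCNF.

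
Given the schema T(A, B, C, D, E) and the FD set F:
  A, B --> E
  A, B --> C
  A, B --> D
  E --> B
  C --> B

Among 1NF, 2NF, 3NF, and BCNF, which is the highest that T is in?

Candidate keys: {A, B}, {A, C}, {A, E}. Prime attributes: {A, B, C, E}.
E --> B breaks BCNF: {E}⁺ = {B, E}, so {E} is not a superkey.
Its right-hand attributes {B} are all prime, as are those of every other non-superkey FD — the relation is in 3NF.

3NF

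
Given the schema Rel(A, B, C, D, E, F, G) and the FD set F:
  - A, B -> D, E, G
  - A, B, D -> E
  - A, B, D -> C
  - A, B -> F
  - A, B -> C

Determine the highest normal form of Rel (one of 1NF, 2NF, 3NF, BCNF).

BCNF

Candidate key: {A, B}. Prime attributes: {A, B}.
The left-hand side of every FD is a superkey, so BCNF is satisfied.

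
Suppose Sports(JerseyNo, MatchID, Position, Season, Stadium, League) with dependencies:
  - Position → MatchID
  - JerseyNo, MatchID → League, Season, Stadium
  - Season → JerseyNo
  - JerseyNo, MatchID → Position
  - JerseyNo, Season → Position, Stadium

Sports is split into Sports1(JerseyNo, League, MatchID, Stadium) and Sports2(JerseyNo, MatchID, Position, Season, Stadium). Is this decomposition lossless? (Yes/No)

Sports1 ∩ Sports2 = {JerseyNo, MatchID, Stadium}; its closure under F is {JerseyNo, League, MatchID, Position, Season, Stadium}.
This includes all of Sports1, so the common attributes are a superkey of Sports1 — the join is lossless.

Yes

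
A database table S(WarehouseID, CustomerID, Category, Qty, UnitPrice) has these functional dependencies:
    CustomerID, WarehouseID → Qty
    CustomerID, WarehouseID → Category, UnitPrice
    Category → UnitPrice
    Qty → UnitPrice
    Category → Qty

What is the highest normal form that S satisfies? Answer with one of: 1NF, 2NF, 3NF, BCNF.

2NF

Candidate key: {CustomerID, WarehouseID}. Prime attributes: {CustomerID, WarehouseID}.
Category → UnitPrice: {Category}⁺ = {Category, Qty, UnitPrice}, which is not all of the attributes, so the left side is not a superkey — BCNF is violated.
Category → UnitPrice has non-prime {UnitPrice} on the right and a non-superkey on the left, so 3NF fails.
Checking every proper subset of each key, none determines a non-prime attribute — 2NF is satisfied.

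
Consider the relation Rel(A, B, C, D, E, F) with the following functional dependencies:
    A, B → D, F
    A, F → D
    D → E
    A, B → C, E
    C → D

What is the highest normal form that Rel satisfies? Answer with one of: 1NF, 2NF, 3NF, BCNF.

Candidate key: {A, B}. Prime attributes: {A, B}.
A, F → D breaks BCNF: {A, F}⁺ = {A, D, E, F}, so {A, F} is not a superkey.
Because {D} is non-prime and the left side of A, F → D is not a superkey, the relation is not in 3NF.
No non-prime attribute depends on a proper subset of any candidate key, so 2NF holds.

2NF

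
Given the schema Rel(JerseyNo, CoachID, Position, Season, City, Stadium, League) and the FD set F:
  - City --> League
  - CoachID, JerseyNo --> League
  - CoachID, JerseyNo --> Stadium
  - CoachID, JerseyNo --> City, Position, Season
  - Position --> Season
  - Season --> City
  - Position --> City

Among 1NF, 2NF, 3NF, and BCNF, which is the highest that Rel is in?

2NF

Candidate key: {CoachID, JerseyNo}. Prime attributes: {CoachID, JerseyNo}.
City --> League breaks BCNF: {City}⁺ = {City, League}, so {City} is not a superkey.
City --> League determines the non-prime attribute {League} from a non-superkey — 3NF is violated.
No non-prime attribute depends on a proper subset of any candidate key, so 2NF holds.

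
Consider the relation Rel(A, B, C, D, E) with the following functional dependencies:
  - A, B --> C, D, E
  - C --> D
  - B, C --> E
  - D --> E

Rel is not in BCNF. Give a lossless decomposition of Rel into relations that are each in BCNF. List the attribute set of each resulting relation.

Candidate key of the original relation: {A, B}.
{A, B, C, D, E}: {C} determines {C, D, E} here but is not a superkey — split on C --> D, E, giving {C, D, E} and {A, B, C}.
{C, D, E}: {D} determines {D, E} here but is not a superkey — split on D --> E, giving {D, E} and {C, D}.
{D, E} has no BCNF violation.
{C, D} has no BCNF violation.
{A, B, C} has no BCNF violation.

{A, B, C}; {C, D}; {D, E}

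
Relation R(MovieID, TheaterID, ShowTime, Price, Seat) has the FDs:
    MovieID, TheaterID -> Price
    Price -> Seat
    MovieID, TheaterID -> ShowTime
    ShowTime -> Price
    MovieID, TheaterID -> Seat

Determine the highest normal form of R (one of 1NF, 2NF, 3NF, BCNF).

Candidate key: {MovieID, TheaterID}. Prime attributes: {MovieID, TheaterID}.
Price -> Seat breaks BCNF: {Price}⁺ = {Price, Seat}, so {Price} is not a superkey.
Price -> Seat determines the non-prime attribute {Seat} from a non-superkey — 3NF is violated.
No proper subset of a key has a non-prime attribute in its closure, so there is no partial dependency; 2NF holds.

2NF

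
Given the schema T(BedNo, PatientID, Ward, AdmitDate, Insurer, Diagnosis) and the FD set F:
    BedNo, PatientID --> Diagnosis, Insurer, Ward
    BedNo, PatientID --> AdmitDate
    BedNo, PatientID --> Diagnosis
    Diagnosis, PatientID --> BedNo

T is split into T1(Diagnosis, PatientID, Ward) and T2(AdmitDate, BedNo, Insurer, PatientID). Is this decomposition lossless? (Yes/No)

T1 ∩ T2 = {PatientID}; its closure under F is {PatientID}.
T1 ⊄ {PatientID} and T2 ⊄ {PatientID}, so the split is lossy.

No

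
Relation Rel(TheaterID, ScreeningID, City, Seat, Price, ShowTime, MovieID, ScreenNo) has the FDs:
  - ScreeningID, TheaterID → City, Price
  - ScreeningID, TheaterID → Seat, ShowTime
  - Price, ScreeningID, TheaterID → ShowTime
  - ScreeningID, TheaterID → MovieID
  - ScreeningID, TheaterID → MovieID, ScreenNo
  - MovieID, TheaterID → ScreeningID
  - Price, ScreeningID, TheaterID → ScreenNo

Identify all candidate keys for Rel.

No FD produces {TheaterID}, so it must be in every candidate key.
{MovieID, TheaterID} is a candidate key since {MovieID, TheaterID}⁺ = {City, MovieID, Price, ScreenNo, ScreeningID, Seat, ShowTime, TheaterID} covers every attribute.
{ScreeningID, TheaterID} is a candidate key since {ScreeningID, TheaterID}⁺ = {City, MovieID, Price, ScreenNo, ScreeningID, Seat, ShowTime, TheaterID} covers every attribute.
These are minimal and exhaustive — every other superkey contains one of them.

{MovieID, TheaterID}, {ScreeningID, TheaterID}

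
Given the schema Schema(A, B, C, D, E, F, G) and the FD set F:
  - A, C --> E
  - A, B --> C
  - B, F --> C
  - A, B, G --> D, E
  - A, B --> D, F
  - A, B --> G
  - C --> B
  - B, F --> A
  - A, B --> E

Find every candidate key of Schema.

{A, B}⁺ = {A, B, C, D, E, F, G}, which is every attribute, so {A, B} is a candidate key.
{A, C}⁺ = {A, B, C, D, E, F, G}, which is every attribute, so {A, C} is a candidate key.
{B, F}⁺ = {A, B, C, D, E, F, G}, which is every attribute, so {B, F} is a candidate key.
{C, F}⁺ = {A, B, C, D, E, F, G}, which is every attribute, so {C, F} is a candidate key.
Any other superkey properly contains one of these, so there are no further candidate keys.

{A, B}, {A, C}, {B, F}, {C, F}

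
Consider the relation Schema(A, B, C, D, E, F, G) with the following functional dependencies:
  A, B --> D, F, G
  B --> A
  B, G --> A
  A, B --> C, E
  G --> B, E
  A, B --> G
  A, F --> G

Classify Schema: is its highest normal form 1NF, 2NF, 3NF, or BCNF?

BCNF

Candidate keys: {A, F}, {B}, {G}. Prime attributes: {A, B, F, G}.
Each dependency's left side is a superkey — BCNF holds.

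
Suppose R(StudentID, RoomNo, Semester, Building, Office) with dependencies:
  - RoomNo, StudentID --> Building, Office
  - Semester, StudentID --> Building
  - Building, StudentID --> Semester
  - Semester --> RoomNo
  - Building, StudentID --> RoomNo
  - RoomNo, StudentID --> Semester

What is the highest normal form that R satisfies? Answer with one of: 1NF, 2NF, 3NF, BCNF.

Candidate keys: {Building, StudentID}, {RoomNo, StudentID}, {Semester, StudentID}. Prime attributes: {Building, RoomNo, Semester, StudentID}.
For Semester --> RoomNo we have {Semester}⁺ = {RoomNo, Semester}; {Semester} is not a superkey, so BCNF fails.
Since {RoomNo} ⊆ prime attributes and every other non-superkey FD also has a prime right side, the schema is in 3NF.

3NF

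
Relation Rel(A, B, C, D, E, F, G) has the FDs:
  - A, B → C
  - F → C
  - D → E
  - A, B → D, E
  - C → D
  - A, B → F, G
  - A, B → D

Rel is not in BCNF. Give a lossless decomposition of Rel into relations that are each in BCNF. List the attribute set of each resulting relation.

{A, B, F, G}; {C, D}; {C, F}; {D, E}

Candidate key of the original relation: {A, B}.
{A, B, C, D, E, F, G}: {F} determines {C, D, E, F} here but is not a superkey — split on F → C, D, E, giving {C, D, E, F} and {A, B, F, G}.
{C, D, E, F}: {D} determines {D, E} here but is not a superkey — split on D → E, giving {D, E} and {C, D, F}.
{D, E}: every determinant is a superkey — BCNF.
{C, D, F}: {C} determines {C, D} here but is not a superkey — split on C → D, giving {C, D} and {C, F}.
{C, D}: every determinant is a superkey — BCNF.
{C, F}: every determinant is a superkey — BCNF.
{A, B, F, G}: every determinant is a superkey — BCNF.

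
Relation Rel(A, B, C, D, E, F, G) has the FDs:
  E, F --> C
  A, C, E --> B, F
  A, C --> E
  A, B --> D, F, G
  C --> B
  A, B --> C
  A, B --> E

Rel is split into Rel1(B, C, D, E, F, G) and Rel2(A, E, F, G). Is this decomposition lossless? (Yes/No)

Common attributes: {E, F, G}; their closure is {B, C, E, F, G}.
Rel1 ⊄ {B, C, E, F, G} and Rel2 ⊄ {B, C, E, F, G}, so the split is lossy.

No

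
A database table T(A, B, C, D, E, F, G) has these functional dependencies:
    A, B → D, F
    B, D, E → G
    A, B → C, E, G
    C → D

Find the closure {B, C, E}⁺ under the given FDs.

{B, C, D, E, G}

Start with {B, C, E}.
C → D applies; add {D} → now {B, C, D, E}.
B, D, E → G applies; add {G} → now {B, C, D, E, G}.
No further FD applies.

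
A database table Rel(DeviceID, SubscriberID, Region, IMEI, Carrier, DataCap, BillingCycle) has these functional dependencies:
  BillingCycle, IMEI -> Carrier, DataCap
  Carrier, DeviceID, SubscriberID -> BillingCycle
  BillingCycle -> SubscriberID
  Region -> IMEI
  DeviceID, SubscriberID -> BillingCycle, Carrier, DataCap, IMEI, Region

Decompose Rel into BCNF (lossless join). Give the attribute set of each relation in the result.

{BillingCycle, Carrier, DataCap, IMEI}; {BillingCycle, DeviceID, Region}; {BillingCycle, SubscriberID}; {IMEI, Region}

Candidate keys of the original relation: {BillingCycle, DeviceID}, {DeviceID, SubscriberID}.
{BillingCycle, Carrier, DataCap, DeviceID, IMEI, Region, SubscriberID}: {BillingCycle, IMEI} determines {BillingCycle, Carrier, DataCap, IMEI, SubscriberID} here but is not a superkey — split on BillingCycle, IMEI -> Carrier, DataCap, SubscriberID, giving {BillingCycle, Carrier, DataCap, IMEI, SubscriberID} and {BillingCycle, DeviceID, IMEI, Region}.
{BillingCycle, Carrier, DataCap, IMEI, SubscriberID}: {BillingCycle} determines {BillingCycle, SubscriberID} here but is not a superkey — split on BillingCycle -> SubscriberID, giving {BillingCycle, SubscriberID} and {BillingCycle, Carrier, DataCap, IMEI}.
{BillingCycle, SubscriberID}: every determinant is a superkey — BCNF.
{BillingCycle, Carrier, DataCap, IMEI}: every determinant is a superkey — BCNF.
{BillingCycle, DeviceID, IMEI, Region}: {Region} determines {IMEI, Region} here but is not a superkey — split on Region -> IMEI, giving {IMEI, Region} and {BillingCycle, DeviceID, Region}.
{IMEI, Region}: every determinant is a superkey — BCNF.
{BillingCycle, DeviceID, Region}: every determinant is a superkey — BCNF.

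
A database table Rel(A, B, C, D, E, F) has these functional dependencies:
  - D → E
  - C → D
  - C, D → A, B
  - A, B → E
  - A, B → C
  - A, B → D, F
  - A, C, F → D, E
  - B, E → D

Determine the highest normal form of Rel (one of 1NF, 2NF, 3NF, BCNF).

2NF

Candidate keys: {A, B}, {C}. Prime attributes: {A, B, C}.
D → E: {D}⁺ = {D, E}, which is not all of the attributes, so the left side is not a superkey — BCNF is violated.
Because {E} is non-prime and the left side of D → E is not a superkey, the relation is not in 3NF.
No non-prime attribute depends on a proper subset of any candidate key, so 2NF holds.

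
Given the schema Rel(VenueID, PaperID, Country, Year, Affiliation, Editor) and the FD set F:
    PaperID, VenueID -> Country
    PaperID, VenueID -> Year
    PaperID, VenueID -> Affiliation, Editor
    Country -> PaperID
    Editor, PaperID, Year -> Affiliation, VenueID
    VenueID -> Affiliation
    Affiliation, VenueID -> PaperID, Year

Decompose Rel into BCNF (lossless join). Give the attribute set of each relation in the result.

Candidate keys of the original relation: {Country, Editor, Year}, {Editor, PaperID, Year}, {VenueID}.
In {Affiliation, Country, Editor, PaperID, VenueID, Year}, {Country} is not a superkey ({Country}⁺ restricted to this set is {Country, PaperID}), so split on Country -> PaperID into {Country, PaperID} and {Affiliation, Country, Editor, VenueID, Year}.
{Country, PaperID} is in BCNF.
{Affiliation, Country, Editor, VenueID, Year} is in BCNF.

{Affiliation, Country, Editor, VenueID, Year}; {Country, PaperID}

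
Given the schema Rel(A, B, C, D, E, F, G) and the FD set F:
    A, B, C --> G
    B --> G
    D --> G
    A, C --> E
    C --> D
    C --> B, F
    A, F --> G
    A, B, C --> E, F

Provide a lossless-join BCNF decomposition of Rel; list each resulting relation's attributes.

Candidate key of the original relation: {A, C}.
In {A, B, C, D, E, F, G}, {B} is not a superkey ({B}⁺ restricted to this set is {B, G}), so split on B --> G into {B, G} and {A, B, C, D, E, F}.
{B, G} has no BCNF violation.
In {A, B, C, D, E, F}, {C} is not a superkey ({C}⁺ restricted to this set is {B, C, D, F}), so split on C --> B, D, F into {B, C, D, F} and {A, C, E}.
{B, C, D, F} has no BCNF violation.
{A, C, E} has no BCNF violation.

{A, C, E}; {B, C, D, F}; {B, G}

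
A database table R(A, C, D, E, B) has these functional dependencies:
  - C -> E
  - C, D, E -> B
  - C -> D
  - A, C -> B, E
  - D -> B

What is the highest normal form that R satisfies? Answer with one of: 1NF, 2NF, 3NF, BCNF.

Candidate key: {A, C}. Prime attributes: {A, C}.
C -> E: {C}⁺ = {B, C, D, E}, which is not all of the attributes, so the left side is not a superkey — BCNF is violated.
Because {E} is non-prime and the left side of C -> E is not a superkey, the relation is not in 3NF.
The proper key subset {C} of {A, C} determines non-prime {B, D, E}, so the relation is not even in 2NF.

1NF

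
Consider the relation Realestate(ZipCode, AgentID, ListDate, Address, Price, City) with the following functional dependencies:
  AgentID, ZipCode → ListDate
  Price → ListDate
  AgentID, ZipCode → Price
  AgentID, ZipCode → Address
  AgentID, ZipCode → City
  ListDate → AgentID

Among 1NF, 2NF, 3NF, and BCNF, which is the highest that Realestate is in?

Candidate keys: {AgentID, ZipCode}, {ListDate, ZipCode}, {Price, ZipCode}. Prime attributes: {AgentID, ListDate, Price, ZipCode}.
For Price → ListDate we have {Price}⁺ = {AgentID, ListDate, Price}; {Price} is not a superkey, so BCNF fails.
Since {ListDate} ⊆ prime attributes and every other non-superkey FD also has a prime right side, the schema is in 3NF.

3NF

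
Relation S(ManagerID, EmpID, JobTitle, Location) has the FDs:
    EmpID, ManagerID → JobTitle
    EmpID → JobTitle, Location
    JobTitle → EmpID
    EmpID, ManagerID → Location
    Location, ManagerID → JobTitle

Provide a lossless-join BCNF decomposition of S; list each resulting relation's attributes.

Candidate keys of the original relation: {EmpID, ManagerID}, {JobTitle, ManagerID}, {Location, ManagerID}.
Within {EmpID, JobTitle, Location, ManagerID}: {EmpID}⁺ ∩ {EmpID, JobTitle, Location, ManagerID} = {EmpID, JobTitle, Location}, not the whole set, so EmpID → JobTitle, Location violates BCNF; decompose into {EmpID, JobTitle, Location} and {EmpID, ManagerID}.
{EmpID, JobTitle, Location}: every determinant is a superkey — BCNF.
{EmpID, ManagerID}: every determinant is a superkey — BCNF.

{EmpID, JobTitle, Location}; {EmpID, ManagerID}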